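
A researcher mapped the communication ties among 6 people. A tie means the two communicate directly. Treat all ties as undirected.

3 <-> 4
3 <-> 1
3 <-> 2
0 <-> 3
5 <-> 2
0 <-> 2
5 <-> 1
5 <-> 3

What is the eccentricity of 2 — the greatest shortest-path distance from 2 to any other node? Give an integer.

Distances from 2: 0:1, 1:2, 3:1, 4:2, 5:1.
The largest is 2 (to 4 and 1), so the eccentricity of 2 is 2.

2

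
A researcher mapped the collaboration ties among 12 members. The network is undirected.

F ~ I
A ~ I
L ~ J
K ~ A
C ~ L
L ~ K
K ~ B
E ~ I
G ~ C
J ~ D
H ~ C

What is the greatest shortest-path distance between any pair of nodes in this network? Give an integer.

6

Eccentricity of each node (its greatest distance to any other): A:4, B:4, C:5, D:6, E:6, F:6, G:6, H:6, I:5, J:5, K:3, L:4.
The maximum eccentricity is 6, realized for instance by the pair E–H via E – I – A – K – L – C – H. So the diameter is 6.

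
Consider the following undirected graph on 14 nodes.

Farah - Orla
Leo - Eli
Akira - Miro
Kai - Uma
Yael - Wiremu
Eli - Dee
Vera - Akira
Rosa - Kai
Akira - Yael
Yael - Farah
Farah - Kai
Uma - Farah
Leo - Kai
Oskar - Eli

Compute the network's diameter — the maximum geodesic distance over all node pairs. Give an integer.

7

Eccentricity of each node (its greatest distance to any other): Akira:6, Dee:7, Eli:6, Farah:4, Kai:4, Leo:5, Miro:7, Orla:5, Oskar:7, Rosa:5, Uma:4, Vera:7, Wiremu:6, Yael:5.
The maximum eccentricity is 7, realized for instance by the pair Dee–Vera via Dee – Eli – Leo – Kai – Farah – Yael – Akira – Vera. So the diameter is 7.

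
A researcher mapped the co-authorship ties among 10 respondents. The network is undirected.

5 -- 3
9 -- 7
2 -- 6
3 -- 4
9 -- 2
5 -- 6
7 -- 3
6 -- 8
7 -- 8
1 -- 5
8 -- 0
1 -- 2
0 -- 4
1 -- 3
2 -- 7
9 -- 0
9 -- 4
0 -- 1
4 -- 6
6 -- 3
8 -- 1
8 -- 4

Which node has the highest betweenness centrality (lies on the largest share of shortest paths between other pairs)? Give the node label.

Unnormalized betweenness of each node: 0:4/3, 1:17/4, 2:9/4, 3:41/12, 4:35/12, 5:1/4, 6:13/4, 7:23/12, 8:31/12, 9:11/6.
1 has the largest value, 17/4, making it the main broker — the node through which the most shortest paths run.

1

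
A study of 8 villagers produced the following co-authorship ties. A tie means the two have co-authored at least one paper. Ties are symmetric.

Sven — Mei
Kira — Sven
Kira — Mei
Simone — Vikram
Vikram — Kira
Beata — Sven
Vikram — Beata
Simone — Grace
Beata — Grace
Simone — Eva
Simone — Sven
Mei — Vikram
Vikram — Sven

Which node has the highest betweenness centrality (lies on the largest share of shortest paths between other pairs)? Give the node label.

Simone

Unnormalized betweenness of each node: Beata:2, Eva:0, Grace:2/3, Kira:0, Mei:0, Simone:8, Sven:14/3, Vikram:14/3.
Simone has the largest value, 8, making it the main broker — the node through which the most shortest paths run.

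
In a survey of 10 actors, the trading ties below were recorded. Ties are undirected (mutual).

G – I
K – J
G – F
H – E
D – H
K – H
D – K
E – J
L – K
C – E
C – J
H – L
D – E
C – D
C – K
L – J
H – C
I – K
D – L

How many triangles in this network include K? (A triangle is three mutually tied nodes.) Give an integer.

7

K's neighbors: C, D, H, I, J, and L.
Neighbor pairs that are themselves tied: K–C–D; K–C–H; K–C–J; K–D–H; K–D–L; K–H–L; K–J–L. Each forms one triangle with K, for 7 in total.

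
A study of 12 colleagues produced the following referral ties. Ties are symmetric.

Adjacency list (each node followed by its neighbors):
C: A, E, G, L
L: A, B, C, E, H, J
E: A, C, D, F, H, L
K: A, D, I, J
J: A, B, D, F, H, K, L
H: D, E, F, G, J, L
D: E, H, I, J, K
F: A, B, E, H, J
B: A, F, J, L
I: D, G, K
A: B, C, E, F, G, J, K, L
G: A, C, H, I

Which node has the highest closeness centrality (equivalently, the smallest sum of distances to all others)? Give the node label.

Farness (sum of distances to all others) for each node — A:14, B:19, C:18, D:17, E:16, F:18, G:18, H:16, I:22, J:15, K:18, L:17.
The smallest farness is 14, for A, so A has the highest closeness.

A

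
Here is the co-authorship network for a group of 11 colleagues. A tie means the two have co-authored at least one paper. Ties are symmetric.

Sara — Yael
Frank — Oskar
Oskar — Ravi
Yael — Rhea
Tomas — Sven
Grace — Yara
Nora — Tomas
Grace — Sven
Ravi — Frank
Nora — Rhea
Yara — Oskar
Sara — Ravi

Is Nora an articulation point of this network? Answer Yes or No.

Even without Nora, every remaining node can still reach every other (the residual graph is connected), so Nora is not a cut vertex.

No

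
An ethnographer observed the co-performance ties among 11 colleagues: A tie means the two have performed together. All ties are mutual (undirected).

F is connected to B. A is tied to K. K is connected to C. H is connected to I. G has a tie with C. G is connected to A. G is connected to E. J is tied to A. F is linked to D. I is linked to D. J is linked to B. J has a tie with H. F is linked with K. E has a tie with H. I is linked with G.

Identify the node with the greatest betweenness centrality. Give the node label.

Unnormalized betweenness of each node: A:103/15, B:11/5, C:28/15, D:46/15, E:1, F:19/3, G:154/15, H:27/5, I:101/15, J:36/5, K:91/15.
G has the largest value, 154/15, making it the main broker — the node through which the most shortest paths run.

G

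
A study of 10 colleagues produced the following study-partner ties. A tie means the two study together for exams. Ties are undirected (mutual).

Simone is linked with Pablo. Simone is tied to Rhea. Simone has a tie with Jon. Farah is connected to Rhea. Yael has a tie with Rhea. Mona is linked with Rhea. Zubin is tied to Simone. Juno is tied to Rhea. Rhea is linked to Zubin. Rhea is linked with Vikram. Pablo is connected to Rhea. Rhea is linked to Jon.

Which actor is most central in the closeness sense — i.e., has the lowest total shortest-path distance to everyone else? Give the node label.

Farness (sum of distances to all others) for each node — Farah:17, Jon:16, Juno:17, Mona:17, Pablo:16, Rhea:9, Simone:14, Vikram:17, Yael:17, Zubin:16.
The smallest farness is 9, for Rhea, so Rhea has the highest closeness.

Rhea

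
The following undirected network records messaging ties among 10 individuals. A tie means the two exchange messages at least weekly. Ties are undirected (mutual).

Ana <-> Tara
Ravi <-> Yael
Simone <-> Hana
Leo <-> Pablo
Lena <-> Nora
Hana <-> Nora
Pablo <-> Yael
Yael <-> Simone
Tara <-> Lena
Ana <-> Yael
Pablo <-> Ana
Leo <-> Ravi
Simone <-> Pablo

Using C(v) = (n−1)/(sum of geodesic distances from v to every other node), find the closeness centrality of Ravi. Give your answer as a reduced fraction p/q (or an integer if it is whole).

Distances from Ravi: Ana:2, Hana:3, Lena:4, Leo:1, Nora:4, Pablo:2, Simone:2, Tara:3, Yael:1. Sum = 22.
n = 10, so closeness = 9/22.

9/22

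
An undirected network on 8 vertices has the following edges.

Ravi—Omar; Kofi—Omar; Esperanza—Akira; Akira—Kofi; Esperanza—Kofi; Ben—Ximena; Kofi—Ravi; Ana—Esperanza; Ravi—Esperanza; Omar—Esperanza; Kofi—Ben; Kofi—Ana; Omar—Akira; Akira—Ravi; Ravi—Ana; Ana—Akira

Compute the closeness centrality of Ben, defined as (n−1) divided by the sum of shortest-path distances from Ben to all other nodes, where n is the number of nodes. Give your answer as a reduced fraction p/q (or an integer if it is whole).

7/12

Distances from Ben: Akira:2, Ana:2, Esperanza:2, Kofi:1, Omar:2, Ravi:2, Ximena:1. Sum = 12.
n = 8, so closeness = 7/12.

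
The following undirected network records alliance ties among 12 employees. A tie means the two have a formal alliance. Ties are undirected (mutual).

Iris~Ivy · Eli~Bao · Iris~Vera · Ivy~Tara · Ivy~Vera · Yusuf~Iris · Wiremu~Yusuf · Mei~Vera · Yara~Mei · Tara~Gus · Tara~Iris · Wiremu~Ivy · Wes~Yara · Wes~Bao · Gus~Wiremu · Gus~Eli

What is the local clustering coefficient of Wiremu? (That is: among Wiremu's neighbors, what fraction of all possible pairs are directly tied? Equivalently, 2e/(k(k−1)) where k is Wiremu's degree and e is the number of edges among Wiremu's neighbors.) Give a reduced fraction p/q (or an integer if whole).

Wiremu's neighbors: Gus, Ivy, and Yusuf (k = 3).
Possible neighbor pairs: C(3,2) = 3. Edges among them: none → e = 0.
Clustering(Wiremu) = 0/3 = 0.

0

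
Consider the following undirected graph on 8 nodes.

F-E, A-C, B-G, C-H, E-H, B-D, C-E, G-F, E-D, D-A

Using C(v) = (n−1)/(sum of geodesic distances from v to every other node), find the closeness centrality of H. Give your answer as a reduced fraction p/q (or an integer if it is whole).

Distances from H: A:2, B:3, C:1, D:2, E:1, F:2, G:3. Sum = 14.
n = 8, so closeness = 7/14 = 1/2.

1/2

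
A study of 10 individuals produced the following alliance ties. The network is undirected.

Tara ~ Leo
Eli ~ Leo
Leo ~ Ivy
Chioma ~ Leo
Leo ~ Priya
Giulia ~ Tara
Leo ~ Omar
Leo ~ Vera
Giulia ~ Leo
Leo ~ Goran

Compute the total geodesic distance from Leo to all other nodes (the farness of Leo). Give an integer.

9

Distances from Leo: Chioma:1, Eli:1, Giulia:1, Goran:1, Ivy:1, Omar:1, Priya:1, Tara:1, Vera:1.
Sum = 1 + 1 + 1 + 1 + 1 + 1 + 1 + 1 + 1 = 9.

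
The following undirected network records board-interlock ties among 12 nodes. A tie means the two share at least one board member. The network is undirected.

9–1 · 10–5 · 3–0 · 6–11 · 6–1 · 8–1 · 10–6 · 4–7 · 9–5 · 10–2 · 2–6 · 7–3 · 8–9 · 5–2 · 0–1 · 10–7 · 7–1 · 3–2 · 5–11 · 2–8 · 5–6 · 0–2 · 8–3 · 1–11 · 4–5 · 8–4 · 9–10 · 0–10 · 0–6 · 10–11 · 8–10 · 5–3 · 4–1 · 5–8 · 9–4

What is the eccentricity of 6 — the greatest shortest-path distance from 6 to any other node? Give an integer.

Distances from 6: 0:1, 1:1, 2:1, 3:2, 4:2, 5:1, 7:2, 8:2, 9:2, 10:1, 11:1.
The largest is 2 (to 3, 8, 4, 9, and 7), so the eccentricity of 6 is 2.

2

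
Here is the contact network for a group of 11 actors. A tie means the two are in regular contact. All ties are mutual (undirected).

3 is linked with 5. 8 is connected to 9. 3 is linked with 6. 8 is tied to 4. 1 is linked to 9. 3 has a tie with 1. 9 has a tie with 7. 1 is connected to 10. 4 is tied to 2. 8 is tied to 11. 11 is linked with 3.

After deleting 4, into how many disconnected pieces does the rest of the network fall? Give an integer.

Without 4, the remaining ties split the others into: {1, 3, 5, 6, 7, 8, 9, 10, 11}; {2}.
That's 2 separate components.

2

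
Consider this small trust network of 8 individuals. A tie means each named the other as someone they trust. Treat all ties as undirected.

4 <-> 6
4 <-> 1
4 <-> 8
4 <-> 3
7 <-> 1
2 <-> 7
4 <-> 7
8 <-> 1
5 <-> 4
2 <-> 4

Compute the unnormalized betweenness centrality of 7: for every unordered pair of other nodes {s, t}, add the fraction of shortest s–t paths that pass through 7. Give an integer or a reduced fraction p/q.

1/2

Pairs whose geodesics pass through 7 — 2–1: 1/2.
All other pairs contribute 0.
Summing the contributions gives betweenness(7) = 1/2.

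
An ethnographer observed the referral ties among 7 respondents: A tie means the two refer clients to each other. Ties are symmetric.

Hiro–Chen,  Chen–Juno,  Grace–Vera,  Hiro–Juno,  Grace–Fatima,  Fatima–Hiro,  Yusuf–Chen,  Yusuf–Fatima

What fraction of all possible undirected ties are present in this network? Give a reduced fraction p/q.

8/21

There are 8 edges and 7 nodes, so the maximum possible is C(7,2) = 21.
Density = 8/21.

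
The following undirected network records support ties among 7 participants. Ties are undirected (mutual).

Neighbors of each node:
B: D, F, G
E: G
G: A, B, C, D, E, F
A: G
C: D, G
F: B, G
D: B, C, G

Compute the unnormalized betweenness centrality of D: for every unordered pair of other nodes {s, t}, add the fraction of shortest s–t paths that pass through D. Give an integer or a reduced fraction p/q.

Pairs whose geodesics pass through D — C–B: 1/2.
All other pairs contribute 0.
Summing the contributions gives betweenness(D) = 1/2.

1/2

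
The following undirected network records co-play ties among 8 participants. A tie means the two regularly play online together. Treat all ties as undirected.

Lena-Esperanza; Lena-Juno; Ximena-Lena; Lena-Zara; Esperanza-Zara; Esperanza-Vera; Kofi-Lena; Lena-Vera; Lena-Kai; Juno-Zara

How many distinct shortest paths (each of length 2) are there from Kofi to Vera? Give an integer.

The shortest distance is 2, and the only length-2 path is Kofi–Lena–Vera. So there is exactly 1 shortest path.

1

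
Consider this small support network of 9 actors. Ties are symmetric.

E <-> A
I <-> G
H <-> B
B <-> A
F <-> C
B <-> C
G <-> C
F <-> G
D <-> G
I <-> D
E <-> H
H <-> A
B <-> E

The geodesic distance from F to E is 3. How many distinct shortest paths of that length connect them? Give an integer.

The shortest distance is 3, and the only length-3 path is F–C–B–E. So there is exactly 1 shortest path.

1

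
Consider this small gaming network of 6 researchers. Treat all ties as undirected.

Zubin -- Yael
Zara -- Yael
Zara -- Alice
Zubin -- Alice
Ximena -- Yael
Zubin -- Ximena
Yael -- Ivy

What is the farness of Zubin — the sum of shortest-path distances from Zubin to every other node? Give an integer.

7

Distances from Zubin: Alice:1, Ivy:2, Ximena:1, Yael:1, Zara:2.
Sum = 1 + 2 + 1 + 1 + 2 = 7.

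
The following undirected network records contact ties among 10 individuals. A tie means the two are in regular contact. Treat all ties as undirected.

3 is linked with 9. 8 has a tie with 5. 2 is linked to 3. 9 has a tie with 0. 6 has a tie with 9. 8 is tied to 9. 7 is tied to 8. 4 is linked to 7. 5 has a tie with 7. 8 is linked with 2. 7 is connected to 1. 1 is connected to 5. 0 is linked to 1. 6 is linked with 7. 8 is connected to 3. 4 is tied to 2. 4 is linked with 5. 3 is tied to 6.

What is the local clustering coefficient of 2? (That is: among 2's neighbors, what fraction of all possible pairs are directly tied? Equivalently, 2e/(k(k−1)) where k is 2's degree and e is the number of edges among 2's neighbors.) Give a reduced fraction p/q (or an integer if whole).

2's neighbors: 3, 4, and 8 (k = 3).
Possible neighbor pairs: C(3,2) = 3. Edges among them: 3–8 → e = 1.
Clustering(2) = 1/3.

1/3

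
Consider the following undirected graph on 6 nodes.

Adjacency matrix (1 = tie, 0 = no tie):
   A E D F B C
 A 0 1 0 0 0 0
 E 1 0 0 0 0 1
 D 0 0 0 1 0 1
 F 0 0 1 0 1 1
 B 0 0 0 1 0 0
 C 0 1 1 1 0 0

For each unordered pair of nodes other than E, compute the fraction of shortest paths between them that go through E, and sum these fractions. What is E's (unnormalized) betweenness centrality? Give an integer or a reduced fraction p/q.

4

Pairs whose geodesics pass through E — A–D: 1; A–F: 1; A–B: 1; A–C: 1.
All other pairs contribute 0.
Summing the contributions gives betweenness(E) = 4.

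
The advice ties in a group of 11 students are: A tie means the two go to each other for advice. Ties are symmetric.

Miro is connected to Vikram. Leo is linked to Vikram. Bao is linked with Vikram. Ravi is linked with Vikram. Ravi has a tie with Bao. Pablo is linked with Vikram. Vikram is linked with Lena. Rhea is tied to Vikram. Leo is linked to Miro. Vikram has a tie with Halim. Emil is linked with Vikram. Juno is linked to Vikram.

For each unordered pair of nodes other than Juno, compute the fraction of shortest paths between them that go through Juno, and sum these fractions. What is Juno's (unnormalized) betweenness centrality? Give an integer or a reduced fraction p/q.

0

No shortest path between any pair of other nodes passes through Juno.
Summing the contributions gives betweenness(Juno) = 0.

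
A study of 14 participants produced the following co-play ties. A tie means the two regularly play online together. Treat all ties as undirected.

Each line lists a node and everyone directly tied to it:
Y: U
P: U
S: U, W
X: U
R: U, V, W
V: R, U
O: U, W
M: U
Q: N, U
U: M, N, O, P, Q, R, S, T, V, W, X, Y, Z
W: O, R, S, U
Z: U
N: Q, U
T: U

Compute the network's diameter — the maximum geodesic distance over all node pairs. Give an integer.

2

Eccentricity of each node (its greatest distance to any other): M:2, N:2, O:2, P:2, Q:2, R:2, S:2, T:2, U:1, V:2, W:2, X:2, Y:2, Z:2.
The maximum eccentricity is 2, realized for instance by the pair O–P via O – U – P. So the diameter is 2.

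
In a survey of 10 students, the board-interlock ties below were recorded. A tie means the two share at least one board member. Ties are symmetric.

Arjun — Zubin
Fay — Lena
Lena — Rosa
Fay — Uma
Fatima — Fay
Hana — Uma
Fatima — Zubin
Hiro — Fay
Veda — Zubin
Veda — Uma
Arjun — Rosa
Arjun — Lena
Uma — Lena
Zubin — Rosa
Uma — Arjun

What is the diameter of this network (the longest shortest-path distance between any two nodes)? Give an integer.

3

Eccentricity of each node (its greatest distance to any other): Arjun:3, Fatima:3, Fay:2, Hana:3, Hiro:3, Lena:2, Rosa:3, Uma:2, Veda:3, Zubin:3.
The maximum eccentricity is 3, realized for instance by the pair Fatima–Hana via Fatima – Fay – Uma – Hana. So the diameter is 3.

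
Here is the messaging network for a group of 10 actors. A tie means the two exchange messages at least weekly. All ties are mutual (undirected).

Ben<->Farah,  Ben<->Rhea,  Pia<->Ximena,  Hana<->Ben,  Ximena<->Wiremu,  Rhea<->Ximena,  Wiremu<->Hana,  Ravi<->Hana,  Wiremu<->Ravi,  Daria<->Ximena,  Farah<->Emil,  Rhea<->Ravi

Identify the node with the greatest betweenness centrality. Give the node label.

Unnormalized betweenness of each node: Ben:29/2, Daria:0, Emil:0, Farah:8, Hana:9/2, Pia:0, Ravi:1, Rhea:12, Wiremu:9/2, Ximena:31/2.
Ximena has the largest value, 31/2, making it the main broker — the node through which the most shortest paths run.

Ximena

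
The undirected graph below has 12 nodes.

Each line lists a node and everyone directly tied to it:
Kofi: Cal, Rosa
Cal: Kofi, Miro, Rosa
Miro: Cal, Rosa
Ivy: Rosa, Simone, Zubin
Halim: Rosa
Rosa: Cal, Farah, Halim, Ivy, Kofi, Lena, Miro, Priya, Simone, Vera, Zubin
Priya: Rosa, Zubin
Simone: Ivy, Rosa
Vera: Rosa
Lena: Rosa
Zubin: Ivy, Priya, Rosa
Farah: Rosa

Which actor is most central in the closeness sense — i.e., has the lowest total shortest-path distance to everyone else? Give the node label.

Farness (sum of distances to all others) for each node — Cal:19, Farah:21, Halim:21, Ivy:19, Kofi:20, Lena:21, Miro:20, Priya:20, Rosa:11, Simone:20, Vera:21, Zubin:19.
The smallest farness is 11, for Rosa, so Rosa has the highest closeness.

Rosa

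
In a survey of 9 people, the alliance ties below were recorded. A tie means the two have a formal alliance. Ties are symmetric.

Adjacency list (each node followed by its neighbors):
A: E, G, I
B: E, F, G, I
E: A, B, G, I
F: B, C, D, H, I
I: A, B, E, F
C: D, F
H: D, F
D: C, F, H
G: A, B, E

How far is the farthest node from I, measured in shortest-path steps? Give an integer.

2

Distances from I: A:1, B:1, C:2, D:2, E:1, F:1, G:2, H:2.
The largest is 2 (to G, H, D, and C), so the eccentricity of I is 2.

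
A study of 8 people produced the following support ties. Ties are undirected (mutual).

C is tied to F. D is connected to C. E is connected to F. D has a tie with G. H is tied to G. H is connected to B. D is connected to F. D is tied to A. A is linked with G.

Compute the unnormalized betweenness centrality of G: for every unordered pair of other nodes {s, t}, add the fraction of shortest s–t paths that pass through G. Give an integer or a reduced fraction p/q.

Pairs whose geodesics pass through G — B–C: 1; B–E: 1; B–A: 1; B–F: 1; B–D: 1; H–C: 1; H–E: 1; H–A: 1; H–F: 1; H–D: 1.
All other pairs contribute 0.
Summing the contributions gives betweenness(G) = 10.

10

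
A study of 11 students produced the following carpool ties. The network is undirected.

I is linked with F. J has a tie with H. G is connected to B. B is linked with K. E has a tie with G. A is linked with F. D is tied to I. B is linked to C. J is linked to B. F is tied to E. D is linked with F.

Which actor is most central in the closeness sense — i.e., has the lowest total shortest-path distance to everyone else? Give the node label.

G

Farness (sum of distances to all others) for each node — A:35, B:23, C:32, D:34, E:23, F:26, G:22, H:39, I:34, J:30, K:32.
The smallest farness is 22, for G, so G has the highest closeness.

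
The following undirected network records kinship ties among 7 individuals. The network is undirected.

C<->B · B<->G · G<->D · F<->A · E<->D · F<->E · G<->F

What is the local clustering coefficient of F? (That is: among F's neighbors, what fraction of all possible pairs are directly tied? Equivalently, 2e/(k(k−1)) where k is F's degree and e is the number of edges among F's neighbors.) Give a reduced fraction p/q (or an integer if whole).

0

F's neighbors: A, E, and G (k = 3).
Possible neighbor pairs: C(3,2) = 3. Edges among them: none → e = 0.
Clustering(F) = 0/3 = 0.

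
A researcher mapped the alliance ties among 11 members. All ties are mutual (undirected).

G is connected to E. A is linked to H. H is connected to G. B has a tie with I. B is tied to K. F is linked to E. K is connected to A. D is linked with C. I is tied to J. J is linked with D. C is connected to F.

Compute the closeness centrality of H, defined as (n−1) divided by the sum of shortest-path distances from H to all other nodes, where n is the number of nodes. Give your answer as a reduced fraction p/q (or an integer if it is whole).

1/3

Distances from H: A:1, B:3, C:4, D:5, E:2, F:3, G:1, I:4, J:5, K:2. Sum = 30.
n = 11, so closeness = 10/30 = 1/3.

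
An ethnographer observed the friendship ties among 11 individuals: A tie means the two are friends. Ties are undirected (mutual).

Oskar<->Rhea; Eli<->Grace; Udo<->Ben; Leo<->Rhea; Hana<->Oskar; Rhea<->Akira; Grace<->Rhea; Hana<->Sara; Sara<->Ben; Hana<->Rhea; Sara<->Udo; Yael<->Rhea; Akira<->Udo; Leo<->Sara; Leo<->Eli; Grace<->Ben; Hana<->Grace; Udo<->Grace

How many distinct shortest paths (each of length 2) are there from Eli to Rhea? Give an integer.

The shortest distance is 2. The length-2 paths are: Eli–Leo–Rhea; Eli–Grace–Rhea.
That gives 2 distinct shortest paths.

2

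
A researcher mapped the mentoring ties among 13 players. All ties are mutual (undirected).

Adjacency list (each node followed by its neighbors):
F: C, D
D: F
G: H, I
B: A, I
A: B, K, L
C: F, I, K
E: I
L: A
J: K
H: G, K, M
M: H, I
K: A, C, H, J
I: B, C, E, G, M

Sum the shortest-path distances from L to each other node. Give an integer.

38

Distances from L: A:1, B:2, C:3, D:5, E:4, F:4, G:4, H:3, I:3, J:3, K:2, M:4.
Sum = 1 + 2 + 3 + 5 + 4 + 4 + 4 + 3 + 3 + 3 + 2 + 4 = 38.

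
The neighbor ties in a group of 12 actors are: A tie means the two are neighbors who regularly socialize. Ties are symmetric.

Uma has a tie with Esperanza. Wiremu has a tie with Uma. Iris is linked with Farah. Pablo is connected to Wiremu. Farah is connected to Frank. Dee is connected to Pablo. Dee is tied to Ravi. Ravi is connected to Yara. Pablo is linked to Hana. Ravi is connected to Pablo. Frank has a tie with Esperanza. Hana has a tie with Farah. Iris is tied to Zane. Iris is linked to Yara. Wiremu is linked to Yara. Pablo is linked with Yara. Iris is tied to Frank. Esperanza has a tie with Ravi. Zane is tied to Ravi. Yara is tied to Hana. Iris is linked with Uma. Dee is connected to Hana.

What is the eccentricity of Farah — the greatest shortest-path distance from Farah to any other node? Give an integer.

Distances from Farah: Dee:2, Esperanza:2, Frank:1, Hana:1, Iris:1, Pablo:2, Ravi:3, Uma:2, Wiremu:3, Yara:2, Zane:2.
The largest is 3 (to Wiremu and Ravi), so the eccentricity of Farah is 3.

3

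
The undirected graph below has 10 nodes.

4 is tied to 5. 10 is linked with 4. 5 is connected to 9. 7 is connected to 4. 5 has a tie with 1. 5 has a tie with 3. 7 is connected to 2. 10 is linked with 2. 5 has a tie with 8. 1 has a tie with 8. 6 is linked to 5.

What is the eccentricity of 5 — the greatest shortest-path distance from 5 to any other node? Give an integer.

Distances from 5: 1:1, 2:3, 3:1, 4:1, 6:1, 7:2, 8:1, 9:1, 10:2.
The largest is 3 (to 2), so the eccentricity of 5 is 3.

3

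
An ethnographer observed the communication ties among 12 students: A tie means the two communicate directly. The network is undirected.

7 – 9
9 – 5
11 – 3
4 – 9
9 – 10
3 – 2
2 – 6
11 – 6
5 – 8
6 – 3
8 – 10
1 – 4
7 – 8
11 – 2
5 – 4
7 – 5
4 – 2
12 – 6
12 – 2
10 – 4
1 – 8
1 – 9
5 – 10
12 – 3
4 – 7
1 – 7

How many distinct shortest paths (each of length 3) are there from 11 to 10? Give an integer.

The shortest distance is 3, and the only length-3 path is 11–2–4–10. So there is exactly 1 shortest path.

1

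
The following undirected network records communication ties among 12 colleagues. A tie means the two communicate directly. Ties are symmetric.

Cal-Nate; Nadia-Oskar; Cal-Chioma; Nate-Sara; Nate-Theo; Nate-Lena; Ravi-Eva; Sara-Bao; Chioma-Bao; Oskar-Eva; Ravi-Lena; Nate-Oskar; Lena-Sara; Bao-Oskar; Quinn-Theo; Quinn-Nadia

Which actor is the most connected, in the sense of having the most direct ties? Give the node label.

Degrees — Bao:3, Cal:2, Chioma:2, Eva:2, Lena:3, Nadia:2, Nate:5, Oskar:4, Quinn:2, Ravi:2, Sara:3, Theo:2.
The maximum is 5, attained only by Nate.

Nate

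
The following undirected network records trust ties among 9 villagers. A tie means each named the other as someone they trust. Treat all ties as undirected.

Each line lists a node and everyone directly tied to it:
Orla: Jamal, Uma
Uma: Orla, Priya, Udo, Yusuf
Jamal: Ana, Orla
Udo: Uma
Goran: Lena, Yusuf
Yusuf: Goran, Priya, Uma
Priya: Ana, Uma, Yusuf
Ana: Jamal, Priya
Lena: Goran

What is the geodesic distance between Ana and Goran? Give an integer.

3

One shortest route is Ana – Priya – Yusuf – Goran, which uses 3 edges, and at distance 2 from Ana we only reach {Orla, Uma, Yusuf}, which does not include Goran. So d(Ana,Goran) = 3.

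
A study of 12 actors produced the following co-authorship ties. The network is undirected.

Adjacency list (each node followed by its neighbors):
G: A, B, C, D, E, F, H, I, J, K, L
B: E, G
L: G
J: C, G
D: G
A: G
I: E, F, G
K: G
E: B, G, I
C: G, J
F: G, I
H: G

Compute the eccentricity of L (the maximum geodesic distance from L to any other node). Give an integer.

Distances from L: A:2, B:2, C:2, D:2, E:2, F:2, G:1, H:2, I:2, J:2, K:2.
The largest is 2 (to C, D, E, F, A, K, B, H, J, and I), so the eccentricity of L is 2.

2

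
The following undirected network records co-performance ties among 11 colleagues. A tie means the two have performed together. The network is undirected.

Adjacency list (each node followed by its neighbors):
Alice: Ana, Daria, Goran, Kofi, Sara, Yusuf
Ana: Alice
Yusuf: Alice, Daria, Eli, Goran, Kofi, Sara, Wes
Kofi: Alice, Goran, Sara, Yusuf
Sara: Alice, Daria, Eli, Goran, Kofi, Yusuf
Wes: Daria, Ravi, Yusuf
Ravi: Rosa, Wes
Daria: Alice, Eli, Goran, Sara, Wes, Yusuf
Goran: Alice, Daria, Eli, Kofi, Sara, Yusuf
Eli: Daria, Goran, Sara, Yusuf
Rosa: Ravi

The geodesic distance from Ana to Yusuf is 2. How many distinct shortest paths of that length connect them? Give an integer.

1

The shortest distance is 2, and the only length-2 path is Ana–Alice–Yusuf. So there is exactly 1 shortest path.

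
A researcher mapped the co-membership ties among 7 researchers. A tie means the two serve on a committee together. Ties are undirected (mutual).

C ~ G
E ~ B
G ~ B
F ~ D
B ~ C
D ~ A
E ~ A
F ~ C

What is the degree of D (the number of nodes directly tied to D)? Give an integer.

2

D is directly tied to A and F. That is 2 neighbors, so the degree of D is 2.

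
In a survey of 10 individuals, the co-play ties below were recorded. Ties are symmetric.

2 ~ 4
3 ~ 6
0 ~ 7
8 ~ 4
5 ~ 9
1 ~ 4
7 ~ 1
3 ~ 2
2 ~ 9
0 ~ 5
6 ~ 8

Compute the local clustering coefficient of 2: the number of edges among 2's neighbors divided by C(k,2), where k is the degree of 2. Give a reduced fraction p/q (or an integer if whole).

0

2's neighbors: 3, 4, and 9 (k = 3).
Possible neighbor pairs: C(3,2) = 3. Edges among them: none → e = 0.
Clustering(2) = 0/3 = 0.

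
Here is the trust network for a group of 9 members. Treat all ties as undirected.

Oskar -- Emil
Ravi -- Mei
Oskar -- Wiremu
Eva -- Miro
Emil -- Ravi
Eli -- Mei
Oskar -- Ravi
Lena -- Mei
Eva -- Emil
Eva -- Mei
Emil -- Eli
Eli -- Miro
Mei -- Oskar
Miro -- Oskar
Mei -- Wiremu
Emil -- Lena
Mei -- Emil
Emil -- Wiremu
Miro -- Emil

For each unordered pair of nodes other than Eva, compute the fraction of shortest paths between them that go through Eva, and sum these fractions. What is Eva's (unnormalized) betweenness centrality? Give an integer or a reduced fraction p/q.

Pairs whose geodesics pass through Eva — Miro–Mei: 1/4.
All other pairs contribute 0.
Summing the contributions gives betweenness(Eva) = 1/4.

1/4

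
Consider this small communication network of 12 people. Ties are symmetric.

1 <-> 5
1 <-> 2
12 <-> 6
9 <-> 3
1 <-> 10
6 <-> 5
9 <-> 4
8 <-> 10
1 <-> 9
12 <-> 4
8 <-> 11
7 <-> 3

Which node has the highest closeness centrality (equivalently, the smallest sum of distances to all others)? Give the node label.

Farness (sum of distances to all others) for each node — 1:21, 2:31, 3:31, 4:29, 5:27, 6:33, 7:41, 8:35, 9:23, 10:27, 11:45, 12:35.
The smallest farness is 21, for 1, so 1 has the highest closeness.

1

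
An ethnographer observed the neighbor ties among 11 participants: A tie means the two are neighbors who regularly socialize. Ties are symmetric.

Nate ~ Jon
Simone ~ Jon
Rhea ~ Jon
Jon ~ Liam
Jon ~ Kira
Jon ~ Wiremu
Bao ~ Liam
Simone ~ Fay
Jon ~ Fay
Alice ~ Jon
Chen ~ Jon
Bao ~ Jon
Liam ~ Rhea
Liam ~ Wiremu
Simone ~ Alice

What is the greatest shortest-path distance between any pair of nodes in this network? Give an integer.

Eccentricity of each node (its greatest distance to any other): Alice:2, Bao:2, Chen:2, Fay:2, Jon:1, Kira:2, Liam:2, Nate:2, Rhea:2, Simone:2, Wiremu:2.
The maximum eccentricity is 2, realized for instance by the pair Alice–Rhea via Alice – Jon – Rhea. So the diameter is 2.

2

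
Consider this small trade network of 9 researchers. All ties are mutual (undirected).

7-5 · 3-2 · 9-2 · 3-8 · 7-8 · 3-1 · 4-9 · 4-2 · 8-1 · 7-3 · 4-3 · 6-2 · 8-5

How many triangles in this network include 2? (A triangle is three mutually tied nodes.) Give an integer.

2's neighbors: 3, 4, 6, and 9.
Neighbor pairs that are themselves tied: 2–3–4; 2–4–9. Each forms one triangle with 2, for 2 in total.

2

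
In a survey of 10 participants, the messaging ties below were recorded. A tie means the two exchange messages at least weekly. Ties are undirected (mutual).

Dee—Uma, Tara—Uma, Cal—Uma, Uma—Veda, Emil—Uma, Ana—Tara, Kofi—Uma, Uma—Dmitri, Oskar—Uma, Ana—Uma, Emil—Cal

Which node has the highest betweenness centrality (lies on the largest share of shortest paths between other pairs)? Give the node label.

Unnormalized betweenness of each node: Ana:0, Cal:0, Dee:0, Dmitri:0, Emil:0, Kofi:0, Oskar:0, Tara:0, Uma:34, Veda:0.
Uma has the largest value, 34, making it the main broker — the node through which the most shortest paths run.

Uma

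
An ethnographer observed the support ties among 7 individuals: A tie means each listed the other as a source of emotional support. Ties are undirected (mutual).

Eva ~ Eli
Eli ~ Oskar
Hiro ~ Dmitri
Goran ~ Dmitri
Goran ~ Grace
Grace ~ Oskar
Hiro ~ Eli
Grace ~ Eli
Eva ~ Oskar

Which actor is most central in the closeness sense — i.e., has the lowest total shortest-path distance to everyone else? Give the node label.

Farness (sum of distances to all others) for each node — Dmitri:12, Eli:8, Eva:12, Goran:11, Grace:9, Hiro:10, Oskar:10.
The smallest farness is 8, for Eli, so Eli has the highest closeness.

Eli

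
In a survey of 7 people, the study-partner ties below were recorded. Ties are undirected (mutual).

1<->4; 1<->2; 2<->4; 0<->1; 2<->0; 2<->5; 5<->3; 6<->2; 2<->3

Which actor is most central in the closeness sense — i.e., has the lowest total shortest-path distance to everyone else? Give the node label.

Farness (sum of distances to all others) for each node — 0:10, 1:9, 2:6, 3:10, 4:10, 5:10, 6:11.
The smallest farness is 6, for 2, so 2 has the highest closeness.

2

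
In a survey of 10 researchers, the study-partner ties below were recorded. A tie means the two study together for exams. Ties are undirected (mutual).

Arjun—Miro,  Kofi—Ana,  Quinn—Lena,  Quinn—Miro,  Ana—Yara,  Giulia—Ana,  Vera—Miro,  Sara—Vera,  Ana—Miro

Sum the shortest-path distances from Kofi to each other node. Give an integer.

24

Distances from Kofi: Ana:1, Arjun:3, Giulia:2, Lena:4, Miro:2, Quinn:3, Sara:4, Vera:3, Yara:2.
Sum = 1 + 3 + 2 + 4 + 2 + 3 + 4 + 3 + 2 = 24.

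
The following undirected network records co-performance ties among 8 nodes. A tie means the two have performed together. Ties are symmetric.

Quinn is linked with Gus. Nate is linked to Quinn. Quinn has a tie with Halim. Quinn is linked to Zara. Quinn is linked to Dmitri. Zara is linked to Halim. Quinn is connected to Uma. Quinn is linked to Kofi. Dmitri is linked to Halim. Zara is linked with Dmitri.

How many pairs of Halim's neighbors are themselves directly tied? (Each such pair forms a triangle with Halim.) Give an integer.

Halim's neighbors: Dmitri, Quinn, and Zara.
Neighbor pairs that are themselves tied: Halim–Dmitri–Quinn; Halim–Dmitri–Zara; Halim–Quinn–Zara. Each forms one triangle with Halim, for 3 in total.

3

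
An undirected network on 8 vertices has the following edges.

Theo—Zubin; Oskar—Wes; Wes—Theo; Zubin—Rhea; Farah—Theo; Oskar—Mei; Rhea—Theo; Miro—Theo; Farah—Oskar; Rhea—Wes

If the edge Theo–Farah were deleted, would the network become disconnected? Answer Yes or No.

No

Even without that edge, Theo still reaches Farah via Theo – Wes – Oskar – Farah, so the network stays connected. Not a bridge.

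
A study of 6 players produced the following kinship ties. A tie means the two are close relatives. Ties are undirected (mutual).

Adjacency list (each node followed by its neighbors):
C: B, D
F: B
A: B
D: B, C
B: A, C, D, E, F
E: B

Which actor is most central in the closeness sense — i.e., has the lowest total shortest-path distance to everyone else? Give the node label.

Farness (sum of distances to all others) for each node — A:9, B:5, C:8, D:8, E:9, F:9.
The smallest farness is 5, for B, so B has the highest closeness.

B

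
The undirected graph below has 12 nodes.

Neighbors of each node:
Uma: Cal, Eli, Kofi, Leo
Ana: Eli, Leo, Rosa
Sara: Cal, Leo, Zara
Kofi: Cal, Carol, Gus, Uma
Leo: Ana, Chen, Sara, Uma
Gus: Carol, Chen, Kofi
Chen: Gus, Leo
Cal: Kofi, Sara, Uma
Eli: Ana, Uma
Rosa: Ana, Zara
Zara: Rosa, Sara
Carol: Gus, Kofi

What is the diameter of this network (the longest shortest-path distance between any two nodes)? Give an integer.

Eccentricity of each node (its greatest distance to any other): Ana:4, Cal:3, Carol:5, Chen:3, Eli:3, Gus:4, Kofi:4, Leo:3, Rosa:5, Sara:3, Uma:3, Zara:4.
The maximum eccentricity is 5, realized for instance by the pair Rosa–Carol via Rosa – Ana – Leo – Chen – Gus – Carol. So the diameter is 5.

5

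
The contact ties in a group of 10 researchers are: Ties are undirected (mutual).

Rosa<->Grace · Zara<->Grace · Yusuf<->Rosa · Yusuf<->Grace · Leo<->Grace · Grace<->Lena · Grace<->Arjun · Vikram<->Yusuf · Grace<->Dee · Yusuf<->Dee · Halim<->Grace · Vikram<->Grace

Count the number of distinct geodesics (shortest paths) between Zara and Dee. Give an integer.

1

The shortest distance is 2, and the only length-2 path is Zara–Grace–Dee. So there is exactly 1 shortest path.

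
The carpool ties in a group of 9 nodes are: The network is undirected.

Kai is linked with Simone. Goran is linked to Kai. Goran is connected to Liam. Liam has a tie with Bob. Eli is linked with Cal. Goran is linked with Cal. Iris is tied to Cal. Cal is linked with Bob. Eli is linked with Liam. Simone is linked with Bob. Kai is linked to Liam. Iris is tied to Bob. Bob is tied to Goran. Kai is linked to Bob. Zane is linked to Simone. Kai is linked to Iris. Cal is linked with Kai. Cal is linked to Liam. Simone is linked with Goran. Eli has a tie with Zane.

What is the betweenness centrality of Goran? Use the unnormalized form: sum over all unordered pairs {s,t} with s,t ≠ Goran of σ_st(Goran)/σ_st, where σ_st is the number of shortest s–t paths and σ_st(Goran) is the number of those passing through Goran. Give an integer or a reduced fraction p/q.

Pairs whose geodesics pass through Goran — Liam–Simone: 1/3; Cal–Simone: 1/3.
All other pairs contribute 0.
Summing the contributions gives betweenness(Goran) = 2/3.

2/3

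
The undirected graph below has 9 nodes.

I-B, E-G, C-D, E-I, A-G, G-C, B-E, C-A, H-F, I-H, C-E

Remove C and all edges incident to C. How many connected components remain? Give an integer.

2

Without C, the remaining ties split the others into: {A, B, E, F, G, H, I}; {D}.
That's 2 separate components.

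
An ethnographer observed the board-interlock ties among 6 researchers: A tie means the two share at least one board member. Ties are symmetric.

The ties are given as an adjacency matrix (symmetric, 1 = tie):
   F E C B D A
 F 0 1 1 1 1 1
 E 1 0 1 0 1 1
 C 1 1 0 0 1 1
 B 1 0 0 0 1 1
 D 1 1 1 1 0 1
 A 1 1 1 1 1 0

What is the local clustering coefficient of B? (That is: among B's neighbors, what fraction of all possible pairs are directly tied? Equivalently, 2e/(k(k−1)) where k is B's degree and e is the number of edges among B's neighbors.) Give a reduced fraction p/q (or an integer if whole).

1

B's neighbors: A, D, and F (k = 3).
Possible neighbor pairs: C(3,2) = 3. Edges among them: A–D, A–F, D–F → e = 3.
Clustering(B) = 3/3 = 1.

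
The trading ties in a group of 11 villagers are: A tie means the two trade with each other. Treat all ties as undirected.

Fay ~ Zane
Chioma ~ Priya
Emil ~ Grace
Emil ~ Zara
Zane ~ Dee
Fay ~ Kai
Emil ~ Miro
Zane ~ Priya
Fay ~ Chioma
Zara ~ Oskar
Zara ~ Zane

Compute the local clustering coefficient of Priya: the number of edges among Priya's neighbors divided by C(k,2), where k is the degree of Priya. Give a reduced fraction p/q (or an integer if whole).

Priya's neighbors: Chioma and Zane (k = 2).
Possible neighbor pairs: C(2,2) = 1. Edges among them: none → e = 0.
Clustering(Priya) = 0/1.

0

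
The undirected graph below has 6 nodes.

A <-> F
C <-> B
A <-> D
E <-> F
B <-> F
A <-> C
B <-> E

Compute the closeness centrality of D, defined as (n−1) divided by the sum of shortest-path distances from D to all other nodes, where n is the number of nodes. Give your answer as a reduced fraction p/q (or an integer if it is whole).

5/11

Distances from D: A:1, B:3, C:2, E:3, F:2. Sum = 11.
n = 6, so closeness = 5/11.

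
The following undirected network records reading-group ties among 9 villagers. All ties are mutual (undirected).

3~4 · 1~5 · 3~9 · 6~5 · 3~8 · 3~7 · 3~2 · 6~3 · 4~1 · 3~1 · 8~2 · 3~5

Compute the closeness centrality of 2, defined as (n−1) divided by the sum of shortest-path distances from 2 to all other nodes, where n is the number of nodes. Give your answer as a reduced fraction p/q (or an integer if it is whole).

4/7

Distances from 2: 1:2, 3:1, 4:2, 5:2, 6:2, 7:2, 8:1, 9:2. Sum = 14.
n = 9, so closeness = 8/14 = 4/7.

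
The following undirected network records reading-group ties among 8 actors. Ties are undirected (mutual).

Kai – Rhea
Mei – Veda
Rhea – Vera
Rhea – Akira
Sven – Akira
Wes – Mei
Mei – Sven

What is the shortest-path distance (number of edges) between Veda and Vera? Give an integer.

5

One shortest route is Veda – Mei – Sven – Akira – Rhea – Vera, which uses 5 edges, and at distance 4 from Veda we only reach {Rhea}, which does not include Vera. So d(Veda,Vera) = 5.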